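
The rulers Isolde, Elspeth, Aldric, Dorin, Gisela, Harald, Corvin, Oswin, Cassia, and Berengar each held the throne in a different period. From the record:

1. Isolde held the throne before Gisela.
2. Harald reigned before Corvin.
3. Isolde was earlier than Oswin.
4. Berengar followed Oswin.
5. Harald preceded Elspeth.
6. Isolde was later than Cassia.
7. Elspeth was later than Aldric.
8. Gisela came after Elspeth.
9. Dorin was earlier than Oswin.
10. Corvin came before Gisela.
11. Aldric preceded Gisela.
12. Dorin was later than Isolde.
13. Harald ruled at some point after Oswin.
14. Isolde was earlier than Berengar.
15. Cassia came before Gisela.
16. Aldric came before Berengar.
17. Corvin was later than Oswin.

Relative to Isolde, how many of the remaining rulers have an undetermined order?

Forced before Isolde: Cassia; forced after Isolde: Berengar, Corvin, Dorin, Elspeth, Gisela, Harald, and Oswin.
That leaves Aldric with no forced order relative to Isolde — 1.

1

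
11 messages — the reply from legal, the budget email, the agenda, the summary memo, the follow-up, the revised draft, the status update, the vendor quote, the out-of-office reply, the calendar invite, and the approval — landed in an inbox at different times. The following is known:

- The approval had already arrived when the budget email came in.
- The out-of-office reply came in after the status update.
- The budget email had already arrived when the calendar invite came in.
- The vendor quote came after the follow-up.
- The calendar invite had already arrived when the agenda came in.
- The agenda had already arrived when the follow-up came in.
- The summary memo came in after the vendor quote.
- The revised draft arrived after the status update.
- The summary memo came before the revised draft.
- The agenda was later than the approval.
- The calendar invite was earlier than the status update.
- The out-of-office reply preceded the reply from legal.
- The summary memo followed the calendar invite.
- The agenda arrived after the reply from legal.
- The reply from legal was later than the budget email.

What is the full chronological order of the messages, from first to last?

The constraints fix every adjacent pair, so only one ordering works:
the approval → the budget email → the calendar invite → the status update → the out-of-office reply → the reply from legal → the agenda → the follow-up → the vendor quote → the summary memo → the revised draft.

the approval, the budget email, the calendar invite, the status update, the out-of-office reply, the reply from legal, the agenda, the follow-up, the vendor quote, the summary memo, the revised draft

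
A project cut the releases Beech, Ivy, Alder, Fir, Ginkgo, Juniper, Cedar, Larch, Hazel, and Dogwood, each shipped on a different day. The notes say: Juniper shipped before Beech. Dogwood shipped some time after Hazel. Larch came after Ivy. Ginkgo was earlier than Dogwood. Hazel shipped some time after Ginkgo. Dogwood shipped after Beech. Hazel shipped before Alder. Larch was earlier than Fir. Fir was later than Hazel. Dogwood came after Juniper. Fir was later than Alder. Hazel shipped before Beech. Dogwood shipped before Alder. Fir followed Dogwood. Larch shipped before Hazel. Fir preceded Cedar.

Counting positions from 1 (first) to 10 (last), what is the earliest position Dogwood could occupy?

Beech, Ginkgo, Hazel, Ivy, Juniper, and Larch must all come before Dogwood — 6 forced predecessors.
Nothing else is forced ahead of Dogwood, so its earliest slot is position 6 + 1 = 7.

7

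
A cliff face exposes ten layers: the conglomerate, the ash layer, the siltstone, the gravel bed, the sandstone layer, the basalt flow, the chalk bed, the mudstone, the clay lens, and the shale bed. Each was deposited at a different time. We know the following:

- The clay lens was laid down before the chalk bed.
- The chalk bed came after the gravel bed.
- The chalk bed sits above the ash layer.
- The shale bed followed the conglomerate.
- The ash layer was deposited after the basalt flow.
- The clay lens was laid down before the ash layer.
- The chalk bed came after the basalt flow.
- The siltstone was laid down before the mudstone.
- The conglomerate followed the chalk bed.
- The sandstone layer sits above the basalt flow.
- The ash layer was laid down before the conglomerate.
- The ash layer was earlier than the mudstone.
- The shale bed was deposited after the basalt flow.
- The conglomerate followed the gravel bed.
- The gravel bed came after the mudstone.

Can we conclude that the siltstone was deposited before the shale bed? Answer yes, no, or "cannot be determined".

yes

Chain the constraints: the siltstone → the mudstone → the gravel bed → the conglomerate → the shale bed. Each link is directly stated, so the siltstone comes before the shale bed.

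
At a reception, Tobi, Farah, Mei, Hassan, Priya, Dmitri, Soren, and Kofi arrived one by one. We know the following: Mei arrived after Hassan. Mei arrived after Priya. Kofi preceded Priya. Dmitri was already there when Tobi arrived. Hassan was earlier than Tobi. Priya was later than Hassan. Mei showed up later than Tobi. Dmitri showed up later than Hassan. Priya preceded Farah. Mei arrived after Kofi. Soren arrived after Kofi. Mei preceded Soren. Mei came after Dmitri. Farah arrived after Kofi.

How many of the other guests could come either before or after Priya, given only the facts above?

2

Forced before Priya: Hassan and Kofi; forced after Priya: Farah, Mei, and Soren.
That leaves Dmitri and Tobi with no forced order relative to Priya — 2.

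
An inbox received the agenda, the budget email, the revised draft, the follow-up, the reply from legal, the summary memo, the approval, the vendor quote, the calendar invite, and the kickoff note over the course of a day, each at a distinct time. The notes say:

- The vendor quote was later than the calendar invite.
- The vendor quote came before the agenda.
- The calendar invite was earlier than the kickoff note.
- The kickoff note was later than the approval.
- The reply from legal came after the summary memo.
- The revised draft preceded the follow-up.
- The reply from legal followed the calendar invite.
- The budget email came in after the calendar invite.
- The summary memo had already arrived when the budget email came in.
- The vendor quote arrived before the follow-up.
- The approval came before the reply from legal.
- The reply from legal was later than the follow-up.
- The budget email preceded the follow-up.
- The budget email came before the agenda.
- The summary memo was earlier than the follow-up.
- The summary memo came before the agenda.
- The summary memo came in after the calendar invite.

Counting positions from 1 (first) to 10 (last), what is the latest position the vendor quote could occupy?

7

The vendor quote must come before the agenda, the follow-up, and the reply from legal — 3 messages forced after it.
Everything else can be placed before the vendor quote in some valid order, so the vendor quote can sit as late as position 10 − 3 = 7.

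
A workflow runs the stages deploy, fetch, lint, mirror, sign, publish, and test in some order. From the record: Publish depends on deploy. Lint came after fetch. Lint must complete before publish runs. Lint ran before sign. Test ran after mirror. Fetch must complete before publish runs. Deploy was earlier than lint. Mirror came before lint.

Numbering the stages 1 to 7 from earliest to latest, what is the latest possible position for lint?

Lint must come before publish and sign — 2 stages forced after it.
Everything else can be placed before lint in some valid order, so lint can sit as late as position 7 − 2 = 5.

5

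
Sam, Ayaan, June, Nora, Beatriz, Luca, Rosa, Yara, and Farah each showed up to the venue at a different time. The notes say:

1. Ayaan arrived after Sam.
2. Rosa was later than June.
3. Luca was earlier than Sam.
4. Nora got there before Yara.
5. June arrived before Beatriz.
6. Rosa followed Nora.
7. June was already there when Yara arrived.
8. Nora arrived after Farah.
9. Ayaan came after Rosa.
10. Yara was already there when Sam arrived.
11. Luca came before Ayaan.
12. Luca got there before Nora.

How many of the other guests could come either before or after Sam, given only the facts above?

2

Forced before Sam: Farah, June, Luca, Nora, and Yara; forced after Sam: Ayaan.
That leaves Beatriz and Rosa with no forced order relative to Sam — 2.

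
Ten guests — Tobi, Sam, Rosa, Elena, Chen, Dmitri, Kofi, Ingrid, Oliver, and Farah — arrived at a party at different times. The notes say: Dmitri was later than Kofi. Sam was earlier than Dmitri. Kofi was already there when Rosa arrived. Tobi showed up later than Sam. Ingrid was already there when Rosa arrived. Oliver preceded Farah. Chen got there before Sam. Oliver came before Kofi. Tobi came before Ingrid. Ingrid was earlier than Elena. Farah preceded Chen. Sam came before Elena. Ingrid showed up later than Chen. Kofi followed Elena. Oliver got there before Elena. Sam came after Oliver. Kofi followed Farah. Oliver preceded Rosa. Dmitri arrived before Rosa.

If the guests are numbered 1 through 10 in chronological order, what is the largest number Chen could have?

Chen must come before Dmitri, Elena, Ingrid, Kofi, Rosa, Sam, and Tobi — 7 guests forced after them.
Everything else can be placed before Chen in some valid order, so Chen can sit as late as position 10 − 7 = 3.

3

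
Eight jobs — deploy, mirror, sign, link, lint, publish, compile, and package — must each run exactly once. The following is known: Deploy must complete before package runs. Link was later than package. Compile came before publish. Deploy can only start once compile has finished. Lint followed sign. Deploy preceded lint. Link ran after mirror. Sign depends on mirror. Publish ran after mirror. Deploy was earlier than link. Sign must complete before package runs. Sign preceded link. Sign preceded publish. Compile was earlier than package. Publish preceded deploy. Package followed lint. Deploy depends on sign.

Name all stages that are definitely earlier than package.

compile, deploy, lint, mirror, publish, sign

Directly stated before package: compile, deploy, lint, and sign.
Mirror reaches package via mirror → sign → package.
Publish reaches package via publish → deploy → package.
No chain forces link ahead of package.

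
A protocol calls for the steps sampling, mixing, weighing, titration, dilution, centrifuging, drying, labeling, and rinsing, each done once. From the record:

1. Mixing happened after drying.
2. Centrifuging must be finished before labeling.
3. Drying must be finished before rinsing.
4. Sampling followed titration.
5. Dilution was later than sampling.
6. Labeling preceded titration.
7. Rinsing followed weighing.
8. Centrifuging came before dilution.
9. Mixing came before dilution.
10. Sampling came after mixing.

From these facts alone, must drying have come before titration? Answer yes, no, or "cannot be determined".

No chain of stated constraints runs from drying to titration, and none runs from titration to drying either.
So the relative order of drying and titration is not fixed by the given facts.

cannot be determined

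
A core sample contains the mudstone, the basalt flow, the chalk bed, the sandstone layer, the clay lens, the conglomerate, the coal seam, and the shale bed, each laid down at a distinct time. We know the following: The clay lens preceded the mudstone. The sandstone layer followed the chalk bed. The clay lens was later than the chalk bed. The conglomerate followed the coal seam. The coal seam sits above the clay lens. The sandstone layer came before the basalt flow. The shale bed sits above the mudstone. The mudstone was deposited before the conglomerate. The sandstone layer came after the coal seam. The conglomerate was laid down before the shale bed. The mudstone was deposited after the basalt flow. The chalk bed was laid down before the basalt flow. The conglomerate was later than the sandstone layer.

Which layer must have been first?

The chalk bed has a chain of constraints placing it before every other layer, so the chalk bed must be first.

the chalk bed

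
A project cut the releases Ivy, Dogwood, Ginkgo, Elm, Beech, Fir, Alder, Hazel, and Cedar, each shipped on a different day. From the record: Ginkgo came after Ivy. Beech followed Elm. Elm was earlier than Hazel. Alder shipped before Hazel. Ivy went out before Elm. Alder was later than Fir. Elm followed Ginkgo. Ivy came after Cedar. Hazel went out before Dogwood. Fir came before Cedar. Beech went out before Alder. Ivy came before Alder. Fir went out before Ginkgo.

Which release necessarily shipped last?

Dogwood

Every other release has a chain of constraints placing it before Dogwood, so Dogwood is last.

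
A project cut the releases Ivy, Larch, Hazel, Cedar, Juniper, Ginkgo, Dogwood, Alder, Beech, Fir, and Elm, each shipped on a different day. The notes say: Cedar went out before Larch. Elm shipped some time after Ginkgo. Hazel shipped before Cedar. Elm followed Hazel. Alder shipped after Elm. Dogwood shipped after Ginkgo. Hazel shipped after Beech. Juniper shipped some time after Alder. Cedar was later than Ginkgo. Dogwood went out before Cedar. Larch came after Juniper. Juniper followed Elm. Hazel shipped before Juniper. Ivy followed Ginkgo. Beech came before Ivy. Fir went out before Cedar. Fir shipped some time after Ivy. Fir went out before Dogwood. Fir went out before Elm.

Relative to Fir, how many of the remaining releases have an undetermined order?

Forced before Fir: Beech, Ginkgo, and Ivy; forced after Fir: Alder, Cedar, Dogwood, Elm, Juniper, and Larch.
That leaves Hazel with no forced order relative to Fir — 1.

1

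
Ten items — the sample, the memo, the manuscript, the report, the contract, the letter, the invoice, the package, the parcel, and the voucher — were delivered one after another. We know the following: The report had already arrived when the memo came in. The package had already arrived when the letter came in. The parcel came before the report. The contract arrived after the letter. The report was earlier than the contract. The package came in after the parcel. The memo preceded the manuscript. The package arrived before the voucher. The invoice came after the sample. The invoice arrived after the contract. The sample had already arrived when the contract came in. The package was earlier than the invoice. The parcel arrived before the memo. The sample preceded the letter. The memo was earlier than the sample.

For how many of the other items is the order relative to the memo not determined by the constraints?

Forced before the memo: the parcel and the report; forced after the memo: the contract, the invoice, the letter, the manuscript, and the sample.
That leaves the package and the voucher with no forced order relative to the memo — 2.

2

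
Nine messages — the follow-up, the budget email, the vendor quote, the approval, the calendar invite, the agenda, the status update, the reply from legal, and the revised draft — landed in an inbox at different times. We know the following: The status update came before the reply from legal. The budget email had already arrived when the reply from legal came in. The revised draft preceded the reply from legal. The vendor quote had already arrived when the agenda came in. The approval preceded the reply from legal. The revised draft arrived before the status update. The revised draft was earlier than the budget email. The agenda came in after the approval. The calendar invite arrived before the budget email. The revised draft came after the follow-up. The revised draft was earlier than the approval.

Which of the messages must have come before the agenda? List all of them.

Directly stated before the agenda: the approval and the vendor quote.
The follow-up reaches the agenda via the follow-up → the revised draft → the approval → the agenda.
The revised draft reaches the agenda via the revised draft → the approval → the agenda.
No chain forces the budget email (or any of the others) ahead of the agenda.

the approval, the follow-up, the revised draft, the vendor quote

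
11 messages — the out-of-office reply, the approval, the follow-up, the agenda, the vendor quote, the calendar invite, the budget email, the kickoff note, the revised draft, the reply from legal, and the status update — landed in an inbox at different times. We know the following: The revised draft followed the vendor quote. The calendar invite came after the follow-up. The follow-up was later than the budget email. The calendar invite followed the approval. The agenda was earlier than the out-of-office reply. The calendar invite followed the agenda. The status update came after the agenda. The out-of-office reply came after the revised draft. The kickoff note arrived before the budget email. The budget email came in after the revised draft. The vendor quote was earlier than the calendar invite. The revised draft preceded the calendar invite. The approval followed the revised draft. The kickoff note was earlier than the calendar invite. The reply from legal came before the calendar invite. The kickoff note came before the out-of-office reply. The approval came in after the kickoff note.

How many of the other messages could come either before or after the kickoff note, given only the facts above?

5

Forced after the kickoff note: the approval, the budget email, the calendar invite, the follow-up, and the out-of-office reply.
That leaves the agenda, the reply from legal, the revised draft, the status update, and the vendor quote with no forced order relative to the kickoff note — 5.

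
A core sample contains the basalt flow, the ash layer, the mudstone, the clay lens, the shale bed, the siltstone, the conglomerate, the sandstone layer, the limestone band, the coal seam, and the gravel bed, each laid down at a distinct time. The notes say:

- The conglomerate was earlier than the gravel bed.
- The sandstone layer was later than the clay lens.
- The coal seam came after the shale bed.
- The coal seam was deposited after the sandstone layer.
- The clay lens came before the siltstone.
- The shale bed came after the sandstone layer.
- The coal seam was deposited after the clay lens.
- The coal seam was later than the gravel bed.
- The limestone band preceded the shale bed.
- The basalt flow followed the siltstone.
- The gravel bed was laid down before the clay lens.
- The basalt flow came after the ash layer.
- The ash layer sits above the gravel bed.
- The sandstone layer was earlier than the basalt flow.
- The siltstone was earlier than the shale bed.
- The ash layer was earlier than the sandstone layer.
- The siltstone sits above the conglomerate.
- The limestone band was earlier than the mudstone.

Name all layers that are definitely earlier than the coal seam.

the ash layer, the clay lens, the conglomerate, the gravel bed, the limestone band, the sandstone layer, the shale bed, the siltstone

Directly stated before the coal seam: the clay lens, the gravel bed, the sandstone layer, and the shale bed.
The ash layer reaches the coal seam via the ash layer → the sandstone layer → the coal seam.
The conglomerate reaches the coal seam via the conglomerate → the gravel bed → the coal seam.
The limestone band reaches the coal seam via the limestone band → the shale bed → the coal seam.
Likewise the siltstone reaches the coal seam by chaining the stated constraints.
No chain forces the basalt flow (or any of the others) ahead of the coal seam.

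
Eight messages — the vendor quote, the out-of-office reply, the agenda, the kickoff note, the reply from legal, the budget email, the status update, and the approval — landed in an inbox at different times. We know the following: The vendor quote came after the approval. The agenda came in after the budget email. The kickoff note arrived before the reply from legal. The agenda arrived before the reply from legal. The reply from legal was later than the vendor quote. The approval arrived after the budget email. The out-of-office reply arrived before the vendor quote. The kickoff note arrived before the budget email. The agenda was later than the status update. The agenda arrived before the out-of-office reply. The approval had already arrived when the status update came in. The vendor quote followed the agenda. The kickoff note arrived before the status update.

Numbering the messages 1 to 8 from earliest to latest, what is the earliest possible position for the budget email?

The kickoff note must come before the budget email — 1 forced predecessor.
Nothing else is forced ahead of the budget email, so its earliest slot is position 1 + 1 = 2.

2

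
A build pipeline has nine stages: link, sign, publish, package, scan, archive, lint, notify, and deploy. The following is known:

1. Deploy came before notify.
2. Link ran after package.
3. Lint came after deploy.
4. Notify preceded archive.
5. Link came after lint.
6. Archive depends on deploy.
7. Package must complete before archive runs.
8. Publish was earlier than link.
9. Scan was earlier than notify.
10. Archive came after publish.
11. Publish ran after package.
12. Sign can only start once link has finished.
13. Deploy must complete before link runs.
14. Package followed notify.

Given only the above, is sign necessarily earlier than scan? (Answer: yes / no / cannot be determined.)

Tracing the constraints gives scan → notify → package → link → sign, so scan must come before sign.
That means sign cannot be before scan.

no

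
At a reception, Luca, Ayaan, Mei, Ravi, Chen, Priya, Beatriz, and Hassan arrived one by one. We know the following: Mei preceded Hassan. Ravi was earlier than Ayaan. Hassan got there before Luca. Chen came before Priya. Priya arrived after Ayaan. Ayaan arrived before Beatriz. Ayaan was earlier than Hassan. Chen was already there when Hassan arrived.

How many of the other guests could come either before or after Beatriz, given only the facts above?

5

Forced before Beatriz: Ayaan and Ravi.
That leaves Chen, Hassan, Luca, Mei, and Priya with no forced order relative to Beatriz — 5.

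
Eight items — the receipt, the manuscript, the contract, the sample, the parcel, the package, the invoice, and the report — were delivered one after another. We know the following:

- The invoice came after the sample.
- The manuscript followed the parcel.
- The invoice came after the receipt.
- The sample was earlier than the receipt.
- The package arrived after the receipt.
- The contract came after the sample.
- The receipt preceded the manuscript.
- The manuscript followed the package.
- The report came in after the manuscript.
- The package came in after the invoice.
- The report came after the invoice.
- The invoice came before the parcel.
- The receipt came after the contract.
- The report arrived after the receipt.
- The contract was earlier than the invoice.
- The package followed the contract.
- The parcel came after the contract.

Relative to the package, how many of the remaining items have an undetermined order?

Forced before the package: the contract, the invoice, the receipt, and the sample; forced after the package: the manuscript and the report.
That leaves the parcel with no forced order relative to the package — 1.

1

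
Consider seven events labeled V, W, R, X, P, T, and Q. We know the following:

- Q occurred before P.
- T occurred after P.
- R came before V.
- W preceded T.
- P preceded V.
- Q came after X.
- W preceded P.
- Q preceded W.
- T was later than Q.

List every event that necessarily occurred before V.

P, Q, R, W, X

Directly stated before V: P and R.
Q reaches V via Q → P → V.
W reaches V via W → P → V.
X reaches V via X → Q → P → V.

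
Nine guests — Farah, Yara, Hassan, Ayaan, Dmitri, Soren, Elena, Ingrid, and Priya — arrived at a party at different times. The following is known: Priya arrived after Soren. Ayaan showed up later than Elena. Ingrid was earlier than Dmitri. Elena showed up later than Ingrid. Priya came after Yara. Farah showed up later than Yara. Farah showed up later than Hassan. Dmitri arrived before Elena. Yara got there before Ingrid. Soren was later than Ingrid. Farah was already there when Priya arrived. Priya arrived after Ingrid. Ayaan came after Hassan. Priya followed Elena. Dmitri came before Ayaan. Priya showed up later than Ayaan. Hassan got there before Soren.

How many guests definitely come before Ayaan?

5

Directly stated before Ayaan: Dmitri, Elena, and Hassan.
Ingrid reaches Ayaan via Ingrid → Dmitri → Ayaan.
Yara reaches Ayaan via Yara → Ingrid → Dmitri → Ayaan.
That's Dmitri, Elena, Hassan, Ingrid, and Yara — 5 in all.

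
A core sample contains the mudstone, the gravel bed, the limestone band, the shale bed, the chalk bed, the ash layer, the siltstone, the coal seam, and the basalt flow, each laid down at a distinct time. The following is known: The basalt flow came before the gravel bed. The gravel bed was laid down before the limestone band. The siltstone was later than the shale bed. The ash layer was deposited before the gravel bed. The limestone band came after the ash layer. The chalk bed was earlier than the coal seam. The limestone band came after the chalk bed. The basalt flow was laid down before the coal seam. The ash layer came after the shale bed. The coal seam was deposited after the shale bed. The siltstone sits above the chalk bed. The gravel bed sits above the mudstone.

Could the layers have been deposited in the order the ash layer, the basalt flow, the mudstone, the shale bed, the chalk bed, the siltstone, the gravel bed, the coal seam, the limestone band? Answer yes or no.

The constraints require the shale bed before the ash layer, but in the proposed sequence the ash layer appears ahead of the shale bed. That one violation is enough.

no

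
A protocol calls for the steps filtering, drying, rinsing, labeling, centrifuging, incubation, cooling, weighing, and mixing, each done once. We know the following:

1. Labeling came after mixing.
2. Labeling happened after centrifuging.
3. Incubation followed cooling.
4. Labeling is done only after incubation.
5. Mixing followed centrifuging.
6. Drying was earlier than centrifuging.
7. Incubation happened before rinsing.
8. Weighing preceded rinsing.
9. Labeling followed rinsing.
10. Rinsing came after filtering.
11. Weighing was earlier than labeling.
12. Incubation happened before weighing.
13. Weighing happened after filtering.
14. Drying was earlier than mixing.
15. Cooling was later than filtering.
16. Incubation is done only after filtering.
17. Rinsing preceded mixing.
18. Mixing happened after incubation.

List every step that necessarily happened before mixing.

centrifuging, cooling, drying, filtering, incubation, rinsing, weighing

Directly stated before mixing: centrifuging, drying, incubation, and rinsing.
Cooling reaches mixing via cooling → incubation → mixing.
Filtering reaches mixing via filtering → incubation → mixing.
Weighing reaches mixing via weighing → rinsing → mixing.
No chain forces labeling ahead of mixing.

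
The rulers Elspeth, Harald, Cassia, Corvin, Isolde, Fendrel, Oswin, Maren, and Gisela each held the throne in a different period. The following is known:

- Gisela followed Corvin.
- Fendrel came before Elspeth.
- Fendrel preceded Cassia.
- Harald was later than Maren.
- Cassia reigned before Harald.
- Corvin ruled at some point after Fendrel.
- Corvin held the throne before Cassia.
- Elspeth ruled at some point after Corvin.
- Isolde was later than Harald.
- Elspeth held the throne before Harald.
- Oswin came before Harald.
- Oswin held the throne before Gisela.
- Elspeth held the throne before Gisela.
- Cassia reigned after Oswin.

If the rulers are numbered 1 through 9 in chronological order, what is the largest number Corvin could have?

Corvin must come before Cassia, Elspeth, Gisela, Harald, and Isolde — 5 rulers forced after them.
Everything else can be placed before Corvin in some valid order, so Corvin can sit as late as position 9 − 5 = 4.

4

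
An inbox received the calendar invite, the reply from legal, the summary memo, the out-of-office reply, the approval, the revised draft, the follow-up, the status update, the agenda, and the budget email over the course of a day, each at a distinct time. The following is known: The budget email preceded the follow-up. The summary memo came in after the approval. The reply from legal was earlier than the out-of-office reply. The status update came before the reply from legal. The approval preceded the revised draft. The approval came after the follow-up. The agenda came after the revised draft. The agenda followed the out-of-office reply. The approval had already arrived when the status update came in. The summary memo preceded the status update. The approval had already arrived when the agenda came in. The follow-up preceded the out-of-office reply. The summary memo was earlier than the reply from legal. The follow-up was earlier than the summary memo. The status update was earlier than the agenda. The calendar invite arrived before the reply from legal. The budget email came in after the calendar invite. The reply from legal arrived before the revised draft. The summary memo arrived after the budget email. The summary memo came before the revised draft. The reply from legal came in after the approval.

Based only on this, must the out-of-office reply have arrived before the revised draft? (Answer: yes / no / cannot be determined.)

No chain of stated constraints runs from the out-of-office reply to the revised draft, and none runs from the revised draft to the out-of-office reply either.
So the relative order of the out-of-office reply and the revised draft is not fixed by the given facts.

cannot be determined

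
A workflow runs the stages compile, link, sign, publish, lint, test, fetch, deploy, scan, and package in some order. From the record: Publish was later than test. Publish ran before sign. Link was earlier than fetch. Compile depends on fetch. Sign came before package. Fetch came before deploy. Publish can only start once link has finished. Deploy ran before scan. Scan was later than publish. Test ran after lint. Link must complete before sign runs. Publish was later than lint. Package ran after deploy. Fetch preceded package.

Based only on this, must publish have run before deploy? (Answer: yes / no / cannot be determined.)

No chain of stated constraints runs from publish to deploy, and none runs from deploy to publish either.
So the relative order of publish and deploy is not fixed by the given facts.

cannot be determined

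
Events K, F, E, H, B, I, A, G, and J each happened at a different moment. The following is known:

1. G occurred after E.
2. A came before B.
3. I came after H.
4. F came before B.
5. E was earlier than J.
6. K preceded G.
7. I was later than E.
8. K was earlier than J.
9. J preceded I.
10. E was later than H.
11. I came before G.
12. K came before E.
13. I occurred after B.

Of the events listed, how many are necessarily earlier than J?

3

Directly stated before J: E and K.
H reaches J via H → E → J.
No chain forces A (or any of the others) ahead of J.
That's E, H, and K — 3 in all.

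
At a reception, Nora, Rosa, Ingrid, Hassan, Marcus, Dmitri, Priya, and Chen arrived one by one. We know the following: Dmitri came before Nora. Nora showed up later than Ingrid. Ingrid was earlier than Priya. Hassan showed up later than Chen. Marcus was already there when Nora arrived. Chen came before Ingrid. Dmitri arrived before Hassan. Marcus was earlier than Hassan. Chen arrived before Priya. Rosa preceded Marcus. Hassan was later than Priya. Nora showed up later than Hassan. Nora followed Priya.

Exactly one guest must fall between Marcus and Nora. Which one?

Tracing the constraints gives Marcus → Hassan → Nora, so Hassan sits after Marcus and before Nora.
No other guest is forced both after Marcus and before Nora.

Hassan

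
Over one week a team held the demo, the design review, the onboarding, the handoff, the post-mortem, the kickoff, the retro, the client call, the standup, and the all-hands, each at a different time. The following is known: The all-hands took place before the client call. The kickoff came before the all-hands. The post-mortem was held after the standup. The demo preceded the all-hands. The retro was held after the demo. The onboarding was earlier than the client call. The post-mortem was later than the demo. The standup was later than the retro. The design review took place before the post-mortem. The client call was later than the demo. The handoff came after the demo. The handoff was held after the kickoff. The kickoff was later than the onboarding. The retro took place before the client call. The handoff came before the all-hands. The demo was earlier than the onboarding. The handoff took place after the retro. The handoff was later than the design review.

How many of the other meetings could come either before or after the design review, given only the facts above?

5

Forced after the design review: the all-hands, the client call, the handoff, and the post-mortem.
That leaves the demo, the kickoff, the onboarding, the retro, and the standup with no forced order relative to the design review — 5.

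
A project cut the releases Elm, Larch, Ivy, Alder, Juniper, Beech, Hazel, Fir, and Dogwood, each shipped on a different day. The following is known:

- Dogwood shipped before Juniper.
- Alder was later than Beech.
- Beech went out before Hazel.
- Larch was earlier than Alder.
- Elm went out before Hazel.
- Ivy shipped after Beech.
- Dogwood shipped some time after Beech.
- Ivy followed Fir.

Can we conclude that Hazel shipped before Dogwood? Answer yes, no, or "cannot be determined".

No chain of stated constraints runs from Hazel to Dogwood, and none runs from Dogwood to Hazel either.
So the relative order of Hazel and Dogwood is not fixed by the given facts.

cannot be determined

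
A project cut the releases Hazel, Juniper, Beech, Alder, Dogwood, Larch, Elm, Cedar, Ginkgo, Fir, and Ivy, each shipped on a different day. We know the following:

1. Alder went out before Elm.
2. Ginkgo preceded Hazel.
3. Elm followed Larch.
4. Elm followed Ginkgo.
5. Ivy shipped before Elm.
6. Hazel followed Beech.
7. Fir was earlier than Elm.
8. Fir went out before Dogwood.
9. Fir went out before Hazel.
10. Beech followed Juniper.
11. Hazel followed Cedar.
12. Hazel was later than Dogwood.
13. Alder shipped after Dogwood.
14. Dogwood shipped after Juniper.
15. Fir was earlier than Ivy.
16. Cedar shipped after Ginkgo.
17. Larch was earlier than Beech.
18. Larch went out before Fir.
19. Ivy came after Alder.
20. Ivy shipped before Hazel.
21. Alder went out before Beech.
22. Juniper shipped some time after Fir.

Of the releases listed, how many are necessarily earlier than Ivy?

Directly stated before Ivy: Alder and Fir.
Dogwood reaches Ivy via Dogwood → Alder → Ivy.
Juniper reaches Ivy via Juniper → Dogwood → Alder → Ivy.
Larch reaches Ivy via Larch → Fir → Ivy.
That's Alder, Dogwood, Fir, Juniper, and Larch — 5 in all.

5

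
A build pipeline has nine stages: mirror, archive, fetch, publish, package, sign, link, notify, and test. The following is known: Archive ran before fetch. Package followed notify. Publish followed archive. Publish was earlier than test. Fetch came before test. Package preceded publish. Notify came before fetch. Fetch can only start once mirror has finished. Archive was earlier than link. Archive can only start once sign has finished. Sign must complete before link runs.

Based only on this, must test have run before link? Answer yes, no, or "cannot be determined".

cannot be determined

No chain of stated constraints runs from test to link, and none runs from link to test either.
So the relative order of test and link is not fixed by the given facts.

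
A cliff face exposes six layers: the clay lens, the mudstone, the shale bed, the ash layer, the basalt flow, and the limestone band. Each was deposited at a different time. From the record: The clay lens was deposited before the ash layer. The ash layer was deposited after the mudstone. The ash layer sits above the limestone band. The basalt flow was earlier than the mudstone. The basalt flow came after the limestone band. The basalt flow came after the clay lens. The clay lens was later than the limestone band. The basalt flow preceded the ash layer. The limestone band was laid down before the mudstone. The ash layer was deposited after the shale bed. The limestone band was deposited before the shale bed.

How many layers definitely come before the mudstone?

Directly stated before the mudstone: the basalt flow and the limestone band.
The clay lens reaches the mudstone via the clay lens → the basalt flow → the mudstone.
No chain forces the ash layer (or any of the others) ahead of the mudstone.
That's the basalt flow, the clay lens, and the limestone band — 3 in all.

3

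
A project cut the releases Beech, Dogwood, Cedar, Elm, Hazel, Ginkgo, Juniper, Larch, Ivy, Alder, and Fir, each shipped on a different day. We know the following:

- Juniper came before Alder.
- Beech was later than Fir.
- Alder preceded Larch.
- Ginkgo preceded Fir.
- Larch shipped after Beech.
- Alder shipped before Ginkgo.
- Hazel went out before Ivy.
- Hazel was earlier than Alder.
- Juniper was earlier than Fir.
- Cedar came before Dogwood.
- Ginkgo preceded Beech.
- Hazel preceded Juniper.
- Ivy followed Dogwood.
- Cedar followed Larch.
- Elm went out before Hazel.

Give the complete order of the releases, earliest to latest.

The constraints fix every adjacent pair, so only one ordering works:
Elm → Hazel → Juniper → Alder → Ginkgo → Fir → Beech → Larch → Cedar → Dogwood → Ivy.

Elm, Hazel, Juniper, Alder, Ginkgo, Fir, Beech, Larch, Cedar, Dogwood, Ivy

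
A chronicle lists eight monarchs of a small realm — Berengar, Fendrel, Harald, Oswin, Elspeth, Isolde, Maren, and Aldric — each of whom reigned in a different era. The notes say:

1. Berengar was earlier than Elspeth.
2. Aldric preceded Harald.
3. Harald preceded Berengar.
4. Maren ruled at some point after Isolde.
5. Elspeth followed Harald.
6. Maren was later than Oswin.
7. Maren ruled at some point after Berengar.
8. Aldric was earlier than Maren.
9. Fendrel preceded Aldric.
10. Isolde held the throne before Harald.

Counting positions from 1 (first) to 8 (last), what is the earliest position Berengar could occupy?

5

Aldric, Fendrel, Harald, and Isolde must all come before Berengar — 4 forced predecessors.
Nothing else is forced ahead of Berengar, so their earliest slot is position 4 + 1 = 5.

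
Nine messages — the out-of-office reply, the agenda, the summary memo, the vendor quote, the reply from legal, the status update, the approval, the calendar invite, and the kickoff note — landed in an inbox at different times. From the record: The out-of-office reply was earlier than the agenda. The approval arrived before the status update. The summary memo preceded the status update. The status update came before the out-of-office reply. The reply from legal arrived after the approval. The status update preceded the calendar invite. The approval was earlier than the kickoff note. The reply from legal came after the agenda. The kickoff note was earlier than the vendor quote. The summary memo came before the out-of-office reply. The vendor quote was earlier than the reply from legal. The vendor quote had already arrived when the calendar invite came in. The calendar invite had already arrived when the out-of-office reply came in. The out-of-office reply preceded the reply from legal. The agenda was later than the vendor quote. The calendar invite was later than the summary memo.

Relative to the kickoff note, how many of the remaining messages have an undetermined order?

Forced before the kickoff note: the approval; forced after the kickoff note: the agenda, the calendar invite, the out-of-office reply, the reply from legal, and the vendor quote.
That leaves the status update and the summary memo with no forced order relative to the kickoff note — 2.

2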